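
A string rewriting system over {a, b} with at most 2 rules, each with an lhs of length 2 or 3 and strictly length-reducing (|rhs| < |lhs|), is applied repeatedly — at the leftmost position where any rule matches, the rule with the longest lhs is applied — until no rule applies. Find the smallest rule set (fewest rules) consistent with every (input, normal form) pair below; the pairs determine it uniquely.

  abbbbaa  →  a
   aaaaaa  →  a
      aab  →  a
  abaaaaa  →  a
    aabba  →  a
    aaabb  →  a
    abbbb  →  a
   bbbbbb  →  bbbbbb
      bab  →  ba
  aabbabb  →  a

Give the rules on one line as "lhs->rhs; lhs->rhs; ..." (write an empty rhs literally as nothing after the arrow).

aa->a; ab->a

  | abbbbaa => abbbaa => abbaa => abaa => aaa => aa => a
  | aaaaaa => aaaaa => aaaa => aaa => aa => a
  | aab => ab => a
  | abaaaaa => aaaaaa => aaaaa => aaaa => aaa => aa => a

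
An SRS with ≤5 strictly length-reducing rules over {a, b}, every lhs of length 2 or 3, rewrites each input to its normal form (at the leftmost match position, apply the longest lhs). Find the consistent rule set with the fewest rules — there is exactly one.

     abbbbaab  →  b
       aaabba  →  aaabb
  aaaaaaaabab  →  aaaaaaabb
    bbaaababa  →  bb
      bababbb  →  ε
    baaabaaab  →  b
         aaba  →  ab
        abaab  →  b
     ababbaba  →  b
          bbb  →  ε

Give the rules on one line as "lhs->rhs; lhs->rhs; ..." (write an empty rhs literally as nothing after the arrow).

aba->b; ba->b; bab->b; bbb->

  | abbbbaab => abaab => bab => b
  | aaabba => aaabb
  | aaaaaaaabab => aaaaaaabb
  | bbaaababa => bbaababa => bbababa => bbaba => bba => bb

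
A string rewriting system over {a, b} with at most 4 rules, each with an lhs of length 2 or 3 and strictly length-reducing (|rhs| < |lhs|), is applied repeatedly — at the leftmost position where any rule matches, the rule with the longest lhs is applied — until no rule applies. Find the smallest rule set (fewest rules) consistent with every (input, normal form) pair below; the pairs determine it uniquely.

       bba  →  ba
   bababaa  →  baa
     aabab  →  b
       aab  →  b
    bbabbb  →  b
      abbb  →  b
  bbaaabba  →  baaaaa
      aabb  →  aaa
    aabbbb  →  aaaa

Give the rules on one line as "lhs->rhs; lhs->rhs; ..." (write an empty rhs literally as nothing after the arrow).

ab->b; abb->aa; bb->b

  | bba => ba
  | bababaa => bbabaa => babaa => bbaa => baa
  | aabab => abab => bab => bb => b
  | aab => ab => b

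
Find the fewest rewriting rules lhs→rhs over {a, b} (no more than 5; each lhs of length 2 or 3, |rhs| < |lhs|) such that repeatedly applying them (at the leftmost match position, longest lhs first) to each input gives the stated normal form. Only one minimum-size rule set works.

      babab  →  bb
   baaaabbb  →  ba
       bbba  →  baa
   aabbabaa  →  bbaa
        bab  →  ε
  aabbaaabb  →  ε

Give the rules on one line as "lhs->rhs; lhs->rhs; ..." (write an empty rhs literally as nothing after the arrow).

  | babab => abab => bb
  | baaaabbb => baaabb => baab => ba
  | bbba => baa
  | aabbabaa => ababaa => bbaa

ab->; aba->b; bab->ab; bbb->ba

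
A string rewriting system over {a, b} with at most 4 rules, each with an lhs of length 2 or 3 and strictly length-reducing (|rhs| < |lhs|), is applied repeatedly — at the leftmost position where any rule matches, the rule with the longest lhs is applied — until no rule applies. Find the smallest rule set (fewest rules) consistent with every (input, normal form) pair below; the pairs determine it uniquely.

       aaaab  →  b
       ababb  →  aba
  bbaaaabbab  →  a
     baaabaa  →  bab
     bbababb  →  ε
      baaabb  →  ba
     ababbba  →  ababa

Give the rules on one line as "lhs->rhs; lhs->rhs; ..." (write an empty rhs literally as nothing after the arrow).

aa->; abb->a; bb->; bba->ab

  | aaaab => aab => b
  | ababb => aba
  | bbaaaabbab => abaaabbab => ababbab => abaab => abb => a
  | baaabaa => babaa => bab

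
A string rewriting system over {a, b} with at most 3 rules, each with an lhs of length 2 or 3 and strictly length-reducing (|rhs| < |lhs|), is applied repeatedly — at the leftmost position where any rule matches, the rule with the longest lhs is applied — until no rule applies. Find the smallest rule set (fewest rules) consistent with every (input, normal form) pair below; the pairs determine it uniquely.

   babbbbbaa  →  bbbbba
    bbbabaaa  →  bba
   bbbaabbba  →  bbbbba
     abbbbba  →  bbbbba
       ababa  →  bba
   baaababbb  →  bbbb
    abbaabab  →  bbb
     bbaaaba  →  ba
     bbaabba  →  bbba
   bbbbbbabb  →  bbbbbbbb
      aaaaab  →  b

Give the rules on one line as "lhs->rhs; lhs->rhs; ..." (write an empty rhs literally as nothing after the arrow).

ab->b; baa->a

  | babbbbbaa => bbbbbbaa => bbbbba
  | bbbabaaa => bbbbaaa => bbbaa => bba
  | bbbaabbba => bbabbba => bbbbba
  | abbbbba => bbbbba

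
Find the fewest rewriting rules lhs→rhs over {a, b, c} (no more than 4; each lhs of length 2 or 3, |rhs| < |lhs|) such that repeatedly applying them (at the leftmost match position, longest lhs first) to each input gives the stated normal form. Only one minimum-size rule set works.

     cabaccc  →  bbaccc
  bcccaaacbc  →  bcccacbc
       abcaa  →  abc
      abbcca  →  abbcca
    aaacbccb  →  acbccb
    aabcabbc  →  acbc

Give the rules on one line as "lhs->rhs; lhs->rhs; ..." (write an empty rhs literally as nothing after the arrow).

  | cabaccc => bbaccc
  | bcccaaacbc => bcccacbc
  | abcaa => abc
  | abbcca

aa->; bbb->ac; cab->bb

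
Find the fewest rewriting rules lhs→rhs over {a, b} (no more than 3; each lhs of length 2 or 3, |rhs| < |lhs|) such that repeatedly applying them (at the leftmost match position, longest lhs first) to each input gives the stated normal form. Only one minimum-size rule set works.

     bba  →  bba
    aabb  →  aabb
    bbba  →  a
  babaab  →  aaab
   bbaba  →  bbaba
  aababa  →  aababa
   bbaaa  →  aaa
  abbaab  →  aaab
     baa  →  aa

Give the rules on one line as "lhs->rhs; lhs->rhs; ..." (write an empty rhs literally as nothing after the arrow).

baa->aa; bbb->

  | bba
  | aabb
  | bbba => a
  | babaab => baaab => aaab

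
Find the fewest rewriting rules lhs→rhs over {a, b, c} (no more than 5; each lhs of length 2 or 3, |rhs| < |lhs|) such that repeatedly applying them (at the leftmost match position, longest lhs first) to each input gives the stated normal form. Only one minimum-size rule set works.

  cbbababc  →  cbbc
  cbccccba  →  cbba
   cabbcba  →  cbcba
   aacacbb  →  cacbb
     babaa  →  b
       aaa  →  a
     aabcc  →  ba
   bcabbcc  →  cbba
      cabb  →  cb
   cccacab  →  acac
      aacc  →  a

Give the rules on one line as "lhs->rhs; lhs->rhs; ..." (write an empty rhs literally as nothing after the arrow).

  | cbbababc => cbbabc => cbbc
  | cbccccba => cbaccba => cbaaba => cbba
  | cabbcba => cbcba
  | aacacbb => cacbb

aa->; ab->; bca->c; cc->a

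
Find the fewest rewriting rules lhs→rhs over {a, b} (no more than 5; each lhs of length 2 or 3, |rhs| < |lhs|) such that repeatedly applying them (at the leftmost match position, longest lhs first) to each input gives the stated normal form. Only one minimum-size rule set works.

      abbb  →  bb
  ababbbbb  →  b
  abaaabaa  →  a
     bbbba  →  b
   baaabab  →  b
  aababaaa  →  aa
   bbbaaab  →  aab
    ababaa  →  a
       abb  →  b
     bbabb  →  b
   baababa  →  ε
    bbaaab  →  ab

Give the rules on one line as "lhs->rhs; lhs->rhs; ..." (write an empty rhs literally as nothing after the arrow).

  | abbb => bb
  | ababbbbb => babbbbb => bbbbb => bbb => b
  | abaaabaa => baaabaa => aabaa => abaa => baa => a
  | bbbba => bba => b

aba->ba; abb->b; ba->; bbb->b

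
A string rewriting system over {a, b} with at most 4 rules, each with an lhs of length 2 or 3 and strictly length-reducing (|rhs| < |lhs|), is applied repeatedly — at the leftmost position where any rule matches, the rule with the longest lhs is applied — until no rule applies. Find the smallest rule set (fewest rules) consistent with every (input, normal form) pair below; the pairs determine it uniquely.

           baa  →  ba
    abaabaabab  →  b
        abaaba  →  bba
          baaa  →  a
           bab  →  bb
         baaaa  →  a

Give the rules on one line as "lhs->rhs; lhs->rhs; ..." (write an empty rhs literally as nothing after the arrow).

aa->a; aaa->bb; ab->b; bbb->a

  | baa => ba
  | abaabaabab => baabaabab => babaabab => bbaabab => bbabab => bbbab => aab => ab => b
  | abaaba => baaba => baba => bba
  | baaa => bbb => a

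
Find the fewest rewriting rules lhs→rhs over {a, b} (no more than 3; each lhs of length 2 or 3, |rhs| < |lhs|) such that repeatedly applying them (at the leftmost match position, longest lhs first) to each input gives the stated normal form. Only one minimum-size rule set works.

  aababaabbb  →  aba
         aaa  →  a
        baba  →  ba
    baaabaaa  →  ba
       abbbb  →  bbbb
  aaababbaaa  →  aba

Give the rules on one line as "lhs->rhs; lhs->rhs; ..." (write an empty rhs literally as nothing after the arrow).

aa->a; abb->bb; bab->ba

  | aababaabbb => ababaabbb => abaaabbb => abaabbb => ababbb => ababb => abab => aba
  | aaa => aa => a
  | baba => baa => ba
  | baaabaaa => baabaaa => babaaa => baaaa => baaa => baa => ba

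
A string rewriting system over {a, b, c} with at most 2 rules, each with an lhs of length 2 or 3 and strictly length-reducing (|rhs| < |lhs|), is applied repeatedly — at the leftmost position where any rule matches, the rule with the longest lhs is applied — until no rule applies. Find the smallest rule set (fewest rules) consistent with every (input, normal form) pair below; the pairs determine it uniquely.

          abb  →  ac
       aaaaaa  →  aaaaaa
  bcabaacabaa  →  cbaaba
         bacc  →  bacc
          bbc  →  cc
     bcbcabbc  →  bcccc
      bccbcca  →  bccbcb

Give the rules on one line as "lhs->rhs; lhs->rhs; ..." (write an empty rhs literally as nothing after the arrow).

  | abb => ac
  | aaaaaa
  | bcabaacabaa => bbbaacabaa => cbaacabaa => cbaabbaa => cbaacaa => cbaaba
  | bacc

bb->c; ca->b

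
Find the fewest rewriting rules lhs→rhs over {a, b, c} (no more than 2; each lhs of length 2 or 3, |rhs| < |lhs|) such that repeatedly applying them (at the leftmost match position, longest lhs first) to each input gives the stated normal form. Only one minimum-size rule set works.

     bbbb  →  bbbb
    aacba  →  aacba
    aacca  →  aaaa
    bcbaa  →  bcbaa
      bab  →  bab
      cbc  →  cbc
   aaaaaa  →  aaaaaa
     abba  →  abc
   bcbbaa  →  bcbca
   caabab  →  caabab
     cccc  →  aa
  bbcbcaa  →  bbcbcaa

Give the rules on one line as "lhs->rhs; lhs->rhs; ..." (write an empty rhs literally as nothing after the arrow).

bba->bc; cc->a

  | bbbb
  | aacba
  | aacca => aaaa
  | bcbaa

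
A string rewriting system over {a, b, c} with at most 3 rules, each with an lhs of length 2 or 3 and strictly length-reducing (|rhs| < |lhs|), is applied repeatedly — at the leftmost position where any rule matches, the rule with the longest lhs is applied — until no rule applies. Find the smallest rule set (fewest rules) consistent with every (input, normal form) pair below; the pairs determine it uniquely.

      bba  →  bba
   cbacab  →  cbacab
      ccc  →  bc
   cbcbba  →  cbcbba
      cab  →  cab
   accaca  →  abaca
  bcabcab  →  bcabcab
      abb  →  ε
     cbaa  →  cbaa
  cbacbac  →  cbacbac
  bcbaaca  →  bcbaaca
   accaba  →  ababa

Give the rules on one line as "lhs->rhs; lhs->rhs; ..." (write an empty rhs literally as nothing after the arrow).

abb->; cc->b

  | bba
  | cbacab
  | ccc => bc
  | cbcbba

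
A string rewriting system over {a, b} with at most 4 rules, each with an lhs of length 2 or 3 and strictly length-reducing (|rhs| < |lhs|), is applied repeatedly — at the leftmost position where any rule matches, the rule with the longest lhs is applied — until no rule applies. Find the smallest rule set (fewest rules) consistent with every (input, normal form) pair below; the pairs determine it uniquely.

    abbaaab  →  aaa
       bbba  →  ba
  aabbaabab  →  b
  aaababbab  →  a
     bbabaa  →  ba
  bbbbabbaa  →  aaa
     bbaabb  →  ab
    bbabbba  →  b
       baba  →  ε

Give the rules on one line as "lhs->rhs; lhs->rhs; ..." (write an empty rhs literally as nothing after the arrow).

  | abbaaab => aaaab => aaa
  | bbba => ba
  | aabbaabab => abaabab => babab => bbb => b
  | aaababbab => aaabbab => aabab => aab => a

aab->a; aba->b; bb->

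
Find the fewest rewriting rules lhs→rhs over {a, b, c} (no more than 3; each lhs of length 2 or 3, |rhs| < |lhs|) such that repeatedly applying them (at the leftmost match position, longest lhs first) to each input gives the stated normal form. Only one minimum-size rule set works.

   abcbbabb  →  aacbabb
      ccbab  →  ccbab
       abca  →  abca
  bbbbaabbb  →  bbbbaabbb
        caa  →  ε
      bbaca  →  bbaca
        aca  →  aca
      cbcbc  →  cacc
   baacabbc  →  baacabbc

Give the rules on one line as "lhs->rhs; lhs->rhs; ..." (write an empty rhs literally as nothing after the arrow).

  | abcbbabb => aacbabb
  | ccbab
  | abca
  | bbbbaabbb

bcb->ac; caa->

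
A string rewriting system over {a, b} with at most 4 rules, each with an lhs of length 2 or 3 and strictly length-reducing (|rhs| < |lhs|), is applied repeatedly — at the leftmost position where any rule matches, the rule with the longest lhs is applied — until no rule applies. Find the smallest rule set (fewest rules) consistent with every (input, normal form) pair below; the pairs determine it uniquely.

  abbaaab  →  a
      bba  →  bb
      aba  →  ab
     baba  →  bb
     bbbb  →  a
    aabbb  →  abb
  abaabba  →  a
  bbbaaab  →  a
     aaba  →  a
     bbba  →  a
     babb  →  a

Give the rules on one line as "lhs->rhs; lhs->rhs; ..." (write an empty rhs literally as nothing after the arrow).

  | abbaaab => abbaab => abbab => abbb => aaa => aa => a
  | bba => bb
  | aba => ab
  | baba => bba => bb

aa->a; aab->a; ba->b; bbb->aa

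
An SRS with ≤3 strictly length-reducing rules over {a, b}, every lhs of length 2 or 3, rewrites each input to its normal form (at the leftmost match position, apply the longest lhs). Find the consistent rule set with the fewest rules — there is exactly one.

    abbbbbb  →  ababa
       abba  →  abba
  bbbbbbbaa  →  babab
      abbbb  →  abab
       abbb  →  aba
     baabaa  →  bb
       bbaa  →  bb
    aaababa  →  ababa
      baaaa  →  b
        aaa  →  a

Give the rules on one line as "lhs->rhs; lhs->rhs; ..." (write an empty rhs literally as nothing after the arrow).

aa->; bbb->ba

  | abbbbbb => ababbb => ababa
  | abba
  | bbbbbbbaa => babbbbaa => bababaa => babab
  | abbbb => abab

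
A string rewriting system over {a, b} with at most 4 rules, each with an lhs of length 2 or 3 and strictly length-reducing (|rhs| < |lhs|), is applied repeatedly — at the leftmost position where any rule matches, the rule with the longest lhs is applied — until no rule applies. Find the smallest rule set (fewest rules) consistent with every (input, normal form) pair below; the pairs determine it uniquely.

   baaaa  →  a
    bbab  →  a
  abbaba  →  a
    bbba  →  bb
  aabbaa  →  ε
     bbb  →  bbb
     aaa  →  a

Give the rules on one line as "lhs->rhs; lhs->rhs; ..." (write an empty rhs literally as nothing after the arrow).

aa->; ba->; bab->aa

  | baaaa => aaa => a
  | bbab => baa => a
  | abbaba => abaaa => aaa => a
  | bbba => bb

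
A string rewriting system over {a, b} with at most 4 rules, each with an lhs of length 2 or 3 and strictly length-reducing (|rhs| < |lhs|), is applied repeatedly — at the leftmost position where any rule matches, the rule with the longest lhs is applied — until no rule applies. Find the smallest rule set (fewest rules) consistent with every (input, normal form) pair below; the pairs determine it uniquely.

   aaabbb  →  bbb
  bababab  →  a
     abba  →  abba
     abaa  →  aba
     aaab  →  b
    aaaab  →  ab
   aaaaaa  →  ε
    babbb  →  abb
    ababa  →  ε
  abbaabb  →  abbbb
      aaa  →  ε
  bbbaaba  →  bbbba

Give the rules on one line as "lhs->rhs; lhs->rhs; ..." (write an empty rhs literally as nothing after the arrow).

  | aaabbb => bbb
  | bababab => aabab => bab => a
  | abba
  | abaa => aba

aa->a; aaa->; aab->b; bab->a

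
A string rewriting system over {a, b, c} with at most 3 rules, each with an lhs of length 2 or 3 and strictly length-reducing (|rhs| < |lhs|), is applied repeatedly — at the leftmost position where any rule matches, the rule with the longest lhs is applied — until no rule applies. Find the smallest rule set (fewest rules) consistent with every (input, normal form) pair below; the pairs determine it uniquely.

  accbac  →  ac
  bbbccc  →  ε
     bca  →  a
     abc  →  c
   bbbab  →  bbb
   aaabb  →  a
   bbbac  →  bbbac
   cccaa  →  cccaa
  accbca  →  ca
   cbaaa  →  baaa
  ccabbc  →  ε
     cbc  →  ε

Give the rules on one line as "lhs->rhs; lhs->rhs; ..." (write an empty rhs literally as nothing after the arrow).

  | accbac => acbac => abac => ac
  | bbbccc => bbcc => bc => ε
  | bca => a
  | abc => c

ab->; bc->; cb->b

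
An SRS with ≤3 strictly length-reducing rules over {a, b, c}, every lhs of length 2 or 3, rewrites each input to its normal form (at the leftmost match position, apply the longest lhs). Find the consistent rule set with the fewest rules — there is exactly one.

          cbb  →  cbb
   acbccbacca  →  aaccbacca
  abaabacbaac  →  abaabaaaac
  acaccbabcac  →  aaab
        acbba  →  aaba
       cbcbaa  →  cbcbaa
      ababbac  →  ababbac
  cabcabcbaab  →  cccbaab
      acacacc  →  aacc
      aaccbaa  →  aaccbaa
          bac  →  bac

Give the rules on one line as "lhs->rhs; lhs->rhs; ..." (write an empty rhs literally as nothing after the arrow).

  | cbb
  | acbccbacca => aaccbacca
  | abaabacbaac => abaabaaaac
  | acaccbabcac => acbabcac => aaabcac => aaab

acb->aa; cab->c; cac->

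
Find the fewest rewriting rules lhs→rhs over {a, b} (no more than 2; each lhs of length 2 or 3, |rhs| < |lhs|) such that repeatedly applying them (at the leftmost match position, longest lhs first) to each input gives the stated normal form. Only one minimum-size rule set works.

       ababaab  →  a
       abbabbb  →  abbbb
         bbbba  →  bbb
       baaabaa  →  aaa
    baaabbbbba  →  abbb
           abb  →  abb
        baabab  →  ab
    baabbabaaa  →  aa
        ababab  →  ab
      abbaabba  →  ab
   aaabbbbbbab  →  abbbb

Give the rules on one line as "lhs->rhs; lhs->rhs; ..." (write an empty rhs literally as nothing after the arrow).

aab->a; ba->

  | ababaab => abaab => aab => a
  | abbabbb => abbbb
  | bbbba => bbb
  | baaabaa => aabaa => aaa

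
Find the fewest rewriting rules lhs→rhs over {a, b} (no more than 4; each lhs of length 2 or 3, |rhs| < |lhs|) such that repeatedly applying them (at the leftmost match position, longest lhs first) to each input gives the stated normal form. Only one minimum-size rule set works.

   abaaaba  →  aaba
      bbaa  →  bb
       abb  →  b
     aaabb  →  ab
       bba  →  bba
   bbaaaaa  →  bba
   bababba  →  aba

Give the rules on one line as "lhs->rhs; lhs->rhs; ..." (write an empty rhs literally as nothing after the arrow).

  | abaaaba => ababa => aaba
  | bbaa => bb
  | abb => b
  | aaabb => aabb => ab

aaa->aa; abb->b; baa->b; bab->ab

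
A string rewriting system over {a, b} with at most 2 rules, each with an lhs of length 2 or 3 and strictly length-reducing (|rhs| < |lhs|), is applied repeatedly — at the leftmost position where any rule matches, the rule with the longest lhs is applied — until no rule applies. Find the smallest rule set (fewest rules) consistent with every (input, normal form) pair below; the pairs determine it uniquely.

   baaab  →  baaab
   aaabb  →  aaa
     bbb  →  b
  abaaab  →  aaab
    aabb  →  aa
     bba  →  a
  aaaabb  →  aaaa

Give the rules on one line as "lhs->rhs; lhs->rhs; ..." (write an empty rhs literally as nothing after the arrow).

  | baaab
  | aaabb => aaa
  | bbb => b
  | abaaab => aaab

aba->a; bb->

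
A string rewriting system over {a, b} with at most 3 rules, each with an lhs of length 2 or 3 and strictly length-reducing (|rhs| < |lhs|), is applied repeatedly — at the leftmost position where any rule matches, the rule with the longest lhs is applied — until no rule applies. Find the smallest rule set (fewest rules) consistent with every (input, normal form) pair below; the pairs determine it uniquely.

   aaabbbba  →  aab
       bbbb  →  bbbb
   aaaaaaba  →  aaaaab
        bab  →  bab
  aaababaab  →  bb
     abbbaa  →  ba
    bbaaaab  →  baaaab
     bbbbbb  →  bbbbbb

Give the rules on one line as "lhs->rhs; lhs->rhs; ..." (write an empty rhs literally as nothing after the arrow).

aba->b; bba->ba

  | aaabbbba => aaabbba => aaabba => aaaba => aab
  | bbbb
  | aaaaaaba => aaaaab
  | bab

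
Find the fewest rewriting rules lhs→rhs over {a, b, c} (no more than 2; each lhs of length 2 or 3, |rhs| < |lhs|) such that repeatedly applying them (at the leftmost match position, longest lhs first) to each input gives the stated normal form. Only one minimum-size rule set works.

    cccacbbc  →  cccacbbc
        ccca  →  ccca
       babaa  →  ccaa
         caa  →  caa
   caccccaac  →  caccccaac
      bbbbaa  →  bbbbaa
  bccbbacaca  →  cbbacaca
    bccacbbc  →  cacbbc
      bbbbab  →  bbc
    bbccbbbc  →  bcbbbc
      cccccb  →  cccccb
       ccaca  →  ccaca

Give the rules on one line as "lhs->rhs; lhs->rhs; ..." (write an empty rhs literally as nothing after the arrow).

  | cccacbbc
  | ccca
  | babaa => ccaa
  | caa

bab->cc; bcc->c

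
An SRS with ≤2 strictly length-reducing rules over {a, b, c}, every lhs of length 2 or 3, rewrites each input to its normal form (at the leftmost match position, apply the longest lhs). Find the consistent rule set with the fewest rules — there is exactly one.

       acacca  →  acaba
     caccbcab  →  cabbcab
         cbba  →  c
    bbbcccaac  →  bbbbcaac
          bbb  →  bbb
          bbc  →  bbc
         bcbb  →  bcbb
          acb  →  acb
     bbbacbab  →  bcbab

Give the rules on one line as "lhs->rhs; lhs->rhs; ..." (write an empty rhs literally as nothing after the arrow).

bba->; cc->b

  | acacca => acaba
  | caccbcab => cabbcab
  | cbba => c
  | bbbcccaac => bbbbcaac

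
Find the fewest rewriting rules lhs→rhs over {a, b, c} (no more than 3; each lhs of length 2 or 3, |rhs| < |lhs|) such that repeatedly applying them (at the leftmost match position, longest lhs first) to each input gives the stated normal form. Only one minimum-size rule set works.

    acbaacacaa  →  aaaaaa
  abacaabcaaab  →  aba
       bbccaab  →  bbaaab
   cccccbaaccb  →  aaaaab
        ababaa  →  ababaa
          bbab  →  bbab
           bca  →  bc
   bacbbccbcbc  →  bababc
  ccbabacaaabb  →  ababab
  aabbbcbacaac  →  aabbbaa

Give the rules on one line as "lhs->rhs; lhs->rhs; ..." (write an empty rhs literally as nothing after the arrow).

ca->c; cb->; cc->a

  | acbaacacaa => aaacacaa => aaaccaa => aaaaaa
  | abacaabcaaab => abacabcaaab => abacbcaaab => abacaaab => abacaab => abacab => abacb => aba
  | bbccaab => bbaaab
  | cccccbaaccb => acccbaaccb => aacbaaccb => aaaaccb => aaaaab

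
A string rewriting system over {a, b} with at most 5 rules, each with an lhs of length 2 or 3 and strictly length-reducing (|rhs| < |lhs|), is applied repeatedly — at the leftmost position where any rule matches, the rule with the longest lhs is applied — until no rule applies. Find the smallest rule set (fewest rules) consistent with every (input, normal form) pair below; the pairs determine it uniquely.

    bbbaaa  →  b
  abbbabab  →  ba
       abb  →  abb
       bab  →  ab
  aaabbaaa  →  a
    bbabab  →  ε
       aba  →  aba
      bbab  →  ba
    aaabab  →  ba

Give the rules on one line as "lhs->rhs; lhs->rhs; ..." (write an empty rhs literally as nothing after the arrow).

aa->; aab->ba; bab->ab; bba->aa

  | bbbaaa => baaaa => baa => b
  | abbbabab => abaabab => abbaab => aaaab => aab => ba
  | abb
  | bab => ab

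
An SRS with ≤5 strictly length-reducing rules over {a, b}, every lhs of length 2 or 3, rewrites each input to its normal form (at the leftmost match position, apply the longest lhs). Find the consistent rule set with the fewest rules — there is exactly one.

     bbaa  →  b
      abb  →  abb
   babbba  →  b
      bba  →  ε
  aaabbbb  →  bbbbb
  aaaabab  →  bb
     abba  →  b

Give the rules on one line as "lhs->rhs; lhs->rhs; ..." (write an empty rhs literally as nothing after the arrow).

  | bbaa => aaa => b
  | abb
  | babbba => babba => baba => baa => b
  | bba => aa => ε

aa->; aaa->b; bab->ba; bba->aa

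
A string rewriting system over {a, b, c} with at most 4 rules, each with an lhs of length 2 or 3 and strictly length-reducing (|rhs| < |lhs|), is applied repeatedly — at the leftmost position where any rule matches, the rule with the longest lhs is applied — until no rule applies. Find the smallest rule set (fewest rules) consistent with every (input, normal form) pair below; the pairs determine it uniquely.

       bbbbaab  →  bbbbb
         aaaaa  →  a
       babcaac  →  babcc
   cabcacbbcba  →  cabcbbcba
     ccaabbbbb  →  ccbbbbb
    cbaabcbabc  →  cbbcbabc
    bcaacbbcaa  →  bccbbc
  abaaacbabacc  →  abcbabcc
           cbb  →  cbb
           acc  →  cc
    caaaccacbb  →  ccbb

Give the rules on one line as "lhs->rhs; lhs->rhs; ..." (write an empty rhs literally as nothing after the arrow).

  | bbbbaab => bbbbb
  | aaaaa => aaa => a
  | babcaac => babcc
  | cabcacbbcba => cabcbbcba

aa->; ac->c; cac->c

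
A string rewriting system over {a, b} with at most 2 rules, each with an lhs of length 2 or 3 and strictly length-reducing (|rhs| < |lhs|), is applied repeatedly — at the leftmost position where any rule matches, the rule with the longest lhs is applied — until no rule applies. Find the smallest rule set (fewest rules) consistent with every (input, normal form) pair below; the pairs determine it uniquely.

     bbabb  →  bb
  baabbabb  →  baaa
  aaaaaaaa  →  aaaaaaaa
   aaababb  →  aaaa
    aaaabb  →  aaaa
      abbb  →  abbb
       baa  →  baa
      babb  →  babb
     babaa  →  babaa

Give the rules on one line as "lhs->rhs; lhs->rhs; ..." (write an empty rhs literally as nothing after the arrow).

  | bbabb => bb
  | baabbabb => baababb => baaabb => baaab => baaa
  | aaaaaaaa
  | aaababb => aaaabb => aaaab => aaaa

aab->aa; bba->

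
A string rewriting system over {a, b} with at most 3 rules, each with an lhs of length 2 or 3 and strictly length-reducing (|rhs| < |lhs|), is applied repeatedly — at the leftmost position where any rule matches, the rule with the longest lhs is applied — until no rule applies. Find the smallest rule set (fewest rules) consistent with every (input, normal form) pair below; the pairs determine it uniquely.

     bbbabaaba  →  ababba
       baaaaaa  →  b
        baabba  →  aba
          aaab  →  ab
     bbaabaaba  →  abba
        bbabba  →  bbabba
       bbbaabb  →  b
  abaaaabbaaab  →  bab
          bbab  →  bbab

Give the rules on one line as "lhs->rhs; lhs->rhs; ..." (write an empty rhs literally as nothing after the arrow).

aa->; bbb->ab

  | bbbabaaba => ababaaba => ababba
  | baaaaaa => baaaa => baa => b
  | baabba => bbba => aba
  | aaab => ab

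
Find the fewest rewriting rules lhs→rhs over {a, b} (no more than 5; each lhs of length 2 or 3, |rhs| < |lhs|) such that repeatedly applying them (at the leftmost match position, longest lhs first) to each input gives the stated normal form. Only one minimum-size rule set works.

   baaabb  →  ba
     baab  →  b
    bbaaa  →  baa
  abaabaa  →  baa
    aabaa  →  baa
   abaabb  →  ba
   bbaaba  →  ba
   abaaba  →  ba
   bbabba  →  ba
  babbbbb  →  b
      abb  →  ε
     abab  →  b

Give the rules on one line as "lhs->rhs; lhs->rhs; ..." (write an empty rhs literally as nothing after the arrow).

aaa->aa; ab->b; abb->; bb->b

  | baaabb => baabb => ba
  | baab => bab => bb => b
  | bbaaa => baaa => baa
  | abaabaa => baabaa => babaa => bbaa => baa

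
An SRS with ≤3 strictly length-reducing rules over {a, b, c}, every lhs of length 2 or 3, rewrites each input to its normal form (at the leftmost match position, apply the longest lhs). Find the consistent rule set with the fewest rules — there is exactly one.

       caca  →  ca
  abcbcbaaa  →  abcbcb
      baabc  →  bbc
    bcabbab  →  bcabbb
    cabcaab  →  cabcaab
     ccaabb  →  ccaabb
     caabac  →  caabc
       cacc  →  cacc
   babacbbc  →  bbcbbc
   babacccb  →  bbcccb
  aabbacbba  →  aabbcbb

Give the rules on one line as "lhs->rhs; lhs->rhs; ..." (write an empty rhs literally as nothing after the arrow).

  | caca => ca
  | abcbcbaaa => abcbcbaa => abcbcba => abcbcb
  | baabc => babc => bbc
  | bcabbab => bcabbb

aca->a; ba->b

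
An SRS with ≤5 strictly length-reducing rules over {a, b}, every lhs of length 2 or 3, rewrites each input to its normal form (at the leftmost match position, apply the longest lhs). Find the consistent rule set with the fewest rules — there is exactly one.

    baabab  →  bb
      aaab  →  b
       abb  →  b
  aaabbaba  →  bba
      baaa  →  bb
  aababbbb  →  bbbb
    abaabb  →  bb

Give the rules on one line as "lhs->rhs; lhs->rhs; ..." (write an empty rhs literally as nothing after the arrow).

aa->b; aaa->aa; aab->b; ab->

  | baabab => bbab => bb
  | aaab => aab => b
  | abb => b
  | aaabbaba => aabbaba => bbaba => bba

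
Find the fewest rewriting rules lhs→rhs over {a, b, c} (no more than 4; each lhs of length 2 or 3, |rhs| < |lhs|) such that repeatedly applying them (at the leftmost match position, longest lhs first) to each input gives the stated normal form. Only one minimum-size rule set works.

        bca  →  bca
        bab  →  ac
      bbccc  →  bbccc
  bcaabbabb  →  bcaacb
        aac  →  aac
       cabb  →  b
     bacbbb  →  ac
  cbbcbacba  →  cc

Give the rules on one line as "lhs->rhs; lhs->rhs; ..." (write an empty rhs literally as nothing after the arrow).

  | bca
  | bab => ac
  | bbccc
  | bcaabbabb => bcaabacb => bcaacb

ba->; bab->ac; cab->; cbb->ba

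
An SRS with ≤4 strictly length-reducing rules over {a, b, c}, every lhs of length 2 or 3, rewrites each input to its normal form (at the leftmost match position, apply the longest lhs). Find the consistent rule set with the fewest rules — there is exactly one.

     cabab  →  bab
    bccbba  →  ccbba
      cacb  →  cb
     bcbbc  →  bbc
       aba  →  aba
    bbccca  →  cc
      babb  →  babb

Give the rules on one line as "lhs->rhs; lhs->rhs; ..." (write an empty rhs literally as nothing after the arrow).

  | cabab => bab
  | bccbba => ccbba
  | cacb => cb
  | bcbbc => bbc

bcb->b; bcc->cc; ca->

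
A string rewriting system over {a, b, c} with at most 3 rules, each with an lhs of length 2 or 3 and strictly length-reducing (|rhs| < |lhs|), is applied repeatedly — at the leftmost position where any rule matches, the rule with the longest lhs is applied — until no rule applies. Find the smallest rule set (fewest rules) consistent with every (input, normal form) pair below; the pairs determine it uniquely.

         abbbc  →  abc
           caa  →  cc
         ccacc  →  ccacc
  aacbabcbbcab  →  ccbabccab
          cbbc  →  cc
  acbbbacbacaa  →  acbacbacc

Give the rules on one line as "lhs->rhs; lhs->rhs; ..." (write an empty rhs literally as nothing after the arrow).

aa->c; bb->

  | abbbc => abc
  | caa => cc
  | ccacc
  | aacbabcbbcab => ccbabcbbcab => ccbabccab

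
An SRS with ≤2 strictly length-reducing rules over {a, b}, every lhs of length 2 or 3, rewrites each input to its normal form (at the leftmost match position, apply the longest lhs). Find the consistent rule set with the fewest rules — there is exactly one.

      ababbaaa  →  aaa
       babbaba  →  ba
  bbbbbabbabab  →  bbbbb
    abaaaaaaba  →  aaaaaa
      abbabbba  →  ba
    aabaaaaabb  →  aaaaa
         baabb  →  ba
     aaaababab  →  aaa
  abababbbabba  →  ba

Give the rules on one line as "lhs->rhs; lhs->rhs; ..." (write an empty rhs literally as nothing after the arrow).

  | ababbaaa => abbaaa => aaa
  | babbaba => baba => ba
  | bbbbbabbabab => bbbbbabab => bbbbbab => bbbbb
  | abaaaaaaba => aaaaaaba => aaaaaa

ab->; abb->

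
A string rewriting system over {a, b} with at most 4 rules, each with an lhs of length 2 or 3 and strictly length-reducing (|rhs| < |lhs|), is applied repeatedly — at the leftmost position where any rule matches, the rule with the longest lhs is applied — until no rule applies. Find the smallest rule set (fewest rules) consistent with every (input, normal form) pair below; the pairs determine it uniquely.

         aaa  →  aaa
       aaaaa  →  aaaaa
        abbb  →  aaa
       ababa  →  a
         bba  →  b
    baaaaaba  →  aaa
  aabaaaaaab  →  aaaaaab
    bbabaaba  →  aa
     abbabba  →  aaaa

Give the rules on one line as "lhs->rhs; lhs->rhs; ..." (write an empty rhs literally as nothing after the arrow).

  | aaa
  | aaaaa
  | abbb => aaa
  | ababa => aba => a

ba->; baa->bb; bbb->aa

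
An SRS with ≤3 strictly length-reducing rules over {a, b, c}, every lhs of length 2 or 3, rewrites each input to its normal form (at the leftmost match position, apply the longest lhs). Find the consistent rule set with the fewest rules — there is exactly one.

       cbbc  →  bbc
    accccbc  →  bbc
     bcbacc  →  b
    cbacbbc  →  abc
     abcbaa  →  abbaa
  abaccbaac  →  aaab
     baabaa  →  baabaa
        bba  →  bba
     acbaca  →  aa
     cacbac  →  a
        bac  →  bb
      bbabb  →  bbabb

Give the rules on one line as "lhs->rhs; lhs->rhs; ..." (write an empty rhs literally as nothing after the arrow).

ac->b; bbb->a; cb->b

  | cbbc => bbc
  | accccbc => bcccbc => bccbc => bcbc => bbc
  | bcbacc => bbacc => bbbc => ac => b
  | cbacbbc => bacbbc => bbbbc => abc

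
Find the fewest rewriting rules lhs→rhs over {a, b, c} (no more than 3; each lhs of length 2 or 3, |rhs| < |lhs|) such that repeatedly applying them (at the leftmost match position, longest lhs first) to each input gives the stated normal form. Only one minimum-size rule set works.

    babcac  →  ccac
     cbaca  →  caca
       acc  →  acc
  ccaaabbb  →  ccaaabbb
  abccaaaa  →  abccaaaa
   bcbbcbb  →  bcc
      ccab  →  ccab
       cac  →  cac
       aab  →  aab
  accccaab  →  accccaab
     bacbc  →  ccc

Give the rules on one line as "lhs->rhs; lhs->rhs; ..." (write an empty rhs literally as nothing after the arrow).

ba->c; cb->c

  | babcac => cbcac => ccac
  | cbaca => caca
  | acc
  | ccaaabbb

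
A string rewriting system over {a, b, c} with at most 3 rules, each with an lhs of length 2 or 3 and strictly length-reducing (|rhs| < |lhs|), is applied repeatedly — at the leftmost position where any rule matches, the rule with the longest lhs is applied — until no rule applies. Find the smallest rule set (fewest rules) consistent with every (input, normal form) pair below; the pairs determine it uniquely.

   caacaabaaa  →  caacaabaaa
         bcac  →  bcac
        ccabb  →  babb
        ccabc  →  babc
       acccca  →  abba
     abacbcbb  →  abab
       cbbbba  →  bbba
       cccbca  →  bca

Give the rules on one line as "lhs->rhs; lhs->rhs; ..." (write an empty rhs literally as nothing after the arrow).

cb->; cc->b

  | caacaabaaa
  | bcac
  | ccabb => babb
  | ccabc => babc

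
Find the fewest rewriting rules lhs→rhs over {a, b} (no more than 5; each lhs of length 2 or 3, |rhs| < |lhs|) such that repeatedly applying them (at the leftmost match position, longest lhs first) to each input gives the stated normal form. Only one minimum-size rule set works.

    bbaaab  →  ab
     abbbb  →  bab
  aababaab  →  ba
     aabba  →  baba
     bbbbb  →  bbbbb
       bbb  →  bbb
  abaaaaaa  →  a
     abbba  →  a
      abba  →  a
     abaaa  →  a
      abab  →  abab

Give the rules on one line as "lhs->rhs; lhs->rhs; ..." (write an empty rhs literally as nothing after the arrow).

aa->a; aab->ba; abb->aa; baa->a

  | bbaaab => baab => ab
  | abbbb => aabb => bab
  | aababaab => baabaab => abaab => aab => ba
  | aabba => baba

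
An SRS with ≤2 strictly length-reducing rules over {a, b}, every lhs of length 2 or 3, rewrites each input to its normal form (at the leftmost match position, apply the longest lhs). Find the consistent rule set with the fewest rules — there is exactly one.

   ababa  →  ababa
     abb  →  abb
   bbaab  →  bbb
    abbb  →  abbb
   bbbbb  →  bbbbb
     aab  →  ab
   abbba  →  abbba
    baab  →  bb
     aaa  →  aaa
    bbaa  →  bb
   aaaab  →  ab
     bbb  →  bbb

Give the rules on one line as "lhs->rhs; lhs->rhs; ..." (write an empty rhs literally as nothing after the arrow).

aab->ab; baa->b

  | ababa
  | abb
  | bbaab => bbb
  | abbb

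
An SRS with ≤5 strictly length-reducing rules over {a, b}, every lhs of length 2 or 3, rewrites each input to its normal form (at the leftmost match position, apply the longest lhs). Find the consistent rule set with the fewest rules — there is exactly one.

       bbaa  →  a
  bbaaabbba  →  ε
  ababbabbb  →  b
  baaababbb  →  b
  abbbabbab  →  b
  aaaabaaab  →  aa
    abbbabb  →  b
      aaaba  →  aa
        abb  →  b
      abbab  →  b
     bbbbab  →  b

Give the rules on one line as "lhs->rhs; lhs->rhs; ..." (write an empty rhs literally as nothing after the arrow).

  | bbaa => baa => a
  | bbaaabbba => baaabbba => aabbba => abba => ba => ε
  | ababbabbb => abbbabbb => bbabbb => babbb => bbb => bb => b
  | baaababbb => aababbb => aabbbb => abbb => bb => b

ab->; aba->ab; ba->; bb->b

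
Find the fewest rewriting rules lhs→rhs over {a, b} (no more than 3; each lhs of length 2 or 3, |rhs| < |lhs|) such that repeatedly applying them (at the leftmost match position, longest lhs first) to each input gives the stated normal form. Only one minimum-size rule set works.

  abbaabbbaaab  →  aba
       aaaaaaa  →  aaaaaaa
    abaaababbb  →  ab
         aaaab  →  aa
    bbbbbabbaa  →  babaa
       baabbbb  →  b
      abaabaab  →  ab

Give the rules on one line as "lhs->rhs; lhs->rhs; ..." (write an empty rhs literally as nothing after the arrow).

aab->; bb->b

  | abbaabbbaaab => abaabbbaaab => abbbaaab => abbaaab => abaaab => aba
  | aaaaaaa
  | abaaababbb => abaabbb => abbb => abb => ab
  | aaaab => aa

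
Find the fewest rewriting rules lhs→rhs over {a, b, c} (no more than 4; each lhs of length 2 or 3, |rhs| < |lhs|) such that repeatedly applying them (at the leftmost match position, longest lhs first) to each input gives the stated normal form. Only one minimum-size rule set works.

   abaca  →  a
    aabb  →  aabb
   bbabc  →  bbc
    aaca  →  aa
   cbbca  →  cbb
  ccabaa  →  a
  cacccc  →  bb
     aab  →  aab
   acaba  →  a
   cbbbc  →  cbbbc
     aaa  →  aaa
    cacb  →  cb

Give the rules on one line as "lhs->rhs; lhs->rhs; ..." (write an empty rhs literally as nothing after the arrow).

ba->; ca->; cc->b

  | abaca => aca => a
  | aabb
  | bbabc => bbc
  | aaca => aa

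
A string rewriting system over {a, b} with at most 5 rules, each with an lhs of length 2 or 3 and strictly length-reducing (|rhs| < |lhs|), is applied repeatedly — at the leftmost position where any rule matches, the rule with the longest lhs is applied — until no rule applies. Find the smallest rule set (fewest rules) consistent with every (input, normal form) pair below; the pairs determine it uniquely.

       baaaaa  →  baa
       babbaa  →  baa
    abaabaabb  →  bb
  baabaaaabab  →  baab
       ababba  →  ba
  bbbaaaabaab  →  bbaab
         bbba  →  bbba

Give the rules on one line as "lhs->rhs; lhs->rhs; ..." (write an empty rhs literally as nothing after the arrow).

aaa->; aba->a; abb->b; bab->

  | baaaaa => baa
  | babbaa => baa
  | abaabaabb => aabaabb => aaabb => bb
  | baabaaaabab => baaaaabab => baabab => baab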